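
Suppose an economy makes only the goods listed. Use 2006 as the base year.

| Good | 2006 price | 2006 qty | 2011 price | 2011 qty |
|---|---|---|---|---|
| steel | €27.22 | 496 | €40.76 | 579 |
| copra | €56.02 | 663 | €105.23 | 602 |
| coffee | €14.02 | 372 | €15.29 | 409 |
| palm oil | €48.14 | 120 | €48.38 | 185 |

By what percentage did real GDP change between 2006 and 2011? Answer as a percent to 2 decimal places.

4.04%

Real GDP 2006 = Nominal GDP 2006 = 27.22·496 + 56.02·663 + 14.02·372 + 48.14·120 = 61634.62.
Real GDP 2011 (at 2006 prices) = 27.22·579 + 56.02·602 + 14.02·409 + 48.14·185 = 64124.50.
Real growth = 64124.50/61634.62 − 1 = 0.0404.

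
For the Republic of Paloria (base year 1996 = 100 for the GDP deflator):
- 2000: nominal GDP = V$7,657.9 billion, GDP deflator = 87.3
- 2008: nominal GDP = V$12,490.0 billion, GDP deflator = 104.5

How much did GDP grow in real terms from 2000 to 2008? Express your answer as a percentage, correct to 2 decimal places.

Real GDP 2000 = 7657.9 / 0.873 = 8771.94.
Real GDP 2008 = 12490.0 / 1.045 = 11952.15.
Real growth = 11952.15 / 8771.94 − 1 = 0.3625.

36.25%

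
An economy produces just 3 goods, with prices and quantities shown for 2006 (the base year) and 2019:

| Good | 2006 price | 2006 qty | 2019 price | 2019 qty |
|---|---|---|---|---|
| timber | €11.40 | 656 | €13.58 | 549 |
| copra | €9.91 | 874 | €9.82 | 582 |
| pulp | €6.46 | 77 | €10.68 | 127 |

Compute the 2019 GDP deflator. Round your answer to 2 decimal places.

113.08

Nominal GDP 2019 = 13.58·549 + 9.82·582 + 10.68·127 = 14527.02.
Real GDP 2019 (at 2006 prices) = 11.40·549 + 9.91·582 + 6.46·127 = 12846.64.
Deflator = Nominal/Real × 100 = 14527.02/12846.64 × 100 = 113.080.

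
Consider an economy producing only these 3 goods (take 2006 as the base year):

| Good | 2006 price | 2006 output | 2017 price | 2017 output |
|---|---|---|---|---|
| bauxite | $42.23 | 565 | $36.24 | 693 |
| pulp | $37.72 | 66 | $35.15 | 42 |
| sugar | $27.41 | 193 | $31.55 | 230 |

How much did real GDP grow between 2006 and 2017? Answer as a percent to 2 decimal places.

17.43%

Real GDP 2006 = Nominal GDP 2006 = 42.23·565 + 37.72·66 + 27.41·193 = 31639.60.
Real GDP 2017 (at 2006 prices) = 42.23·693 + 37.72·42 + 27.41·230 = 37153.93.
Real growth = 37153.93/31639.60 − 1 = 0.1743.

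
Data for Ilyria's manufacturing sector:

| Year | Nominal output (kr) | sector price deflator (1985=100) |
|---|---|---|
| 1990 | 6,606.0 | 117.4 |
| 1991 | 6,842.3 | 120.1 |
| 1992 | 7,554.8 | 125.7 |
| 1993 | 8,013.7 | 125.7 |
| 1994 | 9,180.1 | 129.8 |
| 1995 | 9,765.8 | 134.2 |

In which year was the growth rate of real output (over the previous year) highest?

1994

1991: real = 6842.3/1.201 = 5697.17; growth vs 1990 (5626.92) = 1.25%.
1992: real = 7554.8/1.257 = 6010.18; growth vs 1991 (5697.17) = 5.49%.
1993: real = 8013.7/1.257 = 6375.26; growth vs 1992 (6010.18) = 6.07%.
1994: real = 9180.1/1.298 = 7072.50; growth vs 1993 (6375.26) = 10.94%.
1995: real = 9765.8/1.342 = 7277.05; growth vs 1994 (7072.50) = 2.89%.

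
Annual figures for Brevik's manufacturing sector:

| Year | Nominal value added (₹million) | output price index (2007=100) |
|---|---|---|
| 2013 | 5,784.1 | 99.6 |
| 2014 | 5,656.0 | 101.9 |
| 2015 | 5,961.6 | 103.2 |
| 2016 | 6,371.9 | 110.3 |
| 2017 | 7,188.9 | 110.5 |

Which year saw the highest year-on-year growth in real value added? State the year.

2014: real = 5656.0/1.019 = 5550.54; growth vs 2013 (5807.33) = -4.42%.
2015: real = 5961.6/1.032 = 5776.74; growth vs 2014 (5550.54) = 4.08%.
2016: real = 6371.9/1.103 = 5776.88; growth vs 2015 (5776.74) = 0.00%.
2017: real = 7188.9/1.105 = 6505.79; growth vs 2016 (5776.88) = 12.62%.

2017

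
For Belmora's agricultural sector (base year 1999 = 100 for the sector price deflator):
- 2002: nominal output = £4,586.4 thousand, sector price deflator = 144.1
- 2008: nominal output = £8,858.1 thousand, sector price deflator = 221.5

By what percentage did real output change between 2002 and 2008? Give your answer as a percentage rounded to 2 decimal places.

Real output 2002 = 4586.4 / 1.441 = 3182.79.
Real output 2008 = 8858.1 / 2.215 = 3999.14.
Real growth = 3999.14 / 3182.79 − 1 = 0.2565.

25.65%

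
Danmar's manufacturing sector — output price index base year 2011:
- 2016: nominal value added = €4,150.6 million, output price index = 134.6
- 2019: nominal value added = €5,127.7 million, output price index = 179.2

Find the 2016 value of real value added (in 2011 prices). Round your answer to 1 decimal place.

€3,083.7 million

Real value added = Nominal / (output price index/100) = 4150.6 / 1.346 = 3083.66.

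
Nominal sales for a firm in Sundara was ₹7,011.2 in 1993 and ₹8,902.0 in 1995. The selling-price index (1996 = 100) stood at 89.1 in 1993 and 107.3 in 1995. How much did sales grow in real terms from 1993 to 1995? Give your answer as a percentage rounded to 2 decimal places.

5.43%

Deflate each year: 1993 → 7011.2/0.891 = 7868.91; 1995 → 8902.0/1.073 = 8296.37.
So real sales changed by 8296.37/7868.91 − 1 = 0.0543, i.e. 5.43%.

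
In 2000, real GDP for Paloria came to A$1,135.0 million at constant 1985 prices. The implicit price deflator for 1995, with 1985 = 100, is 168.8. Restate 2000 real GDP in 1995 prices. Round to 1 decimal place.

A$1,915.9 million

Real GDP in 1995 prices = Real GDP in 1985 prices × (P_1995/P_1985) = 1135.0 × 1.688 = 1915.88.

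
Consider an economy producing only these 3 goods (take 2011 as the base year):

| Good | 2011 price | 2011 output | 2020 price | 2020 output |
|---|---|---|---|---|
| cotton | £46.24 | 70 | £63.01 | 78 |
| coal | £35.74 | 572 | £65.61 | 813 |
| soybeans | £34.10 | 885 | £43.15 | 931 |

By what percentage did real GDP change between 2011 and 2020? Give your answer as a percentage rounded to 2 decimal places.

19.59%

Real GDP 2011 = Nominal GDP 2011 = 46.24·70 + 35.74·572 + 34.10·885 = 53858.58.
Real GDP 2020 (at 2011 prices) = 46.24·78 + 35.74·813 + 34.10·931 = 64410.44.
Real growth = 64410.44/53858.58 − 1 = 0.1959.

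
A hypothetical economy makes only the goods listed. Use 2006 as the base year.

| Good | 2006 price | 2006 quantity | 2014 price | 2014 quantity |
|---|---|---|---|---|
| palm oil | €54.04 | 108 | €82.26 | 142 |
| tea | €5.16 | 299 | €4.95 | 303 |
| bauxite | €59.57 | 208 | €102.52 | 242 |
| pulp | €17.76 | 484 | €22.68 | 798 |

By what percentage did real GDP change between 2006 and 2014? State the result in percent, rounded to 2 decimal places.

Real GDP 2006 = Nominal GDP 2006 = 54.04·108 + 5.16·299 + 59.57·208 + 17.76·484 = 28365.56.
Real GDP 2014 (at 2006 prices) = 54.04·142 + 5.16·303 + 59.57·242 + 17.76·798 = 37825.58.
Real growth = 37825.58/28365.56 − 1 = 0.3335.

33.35%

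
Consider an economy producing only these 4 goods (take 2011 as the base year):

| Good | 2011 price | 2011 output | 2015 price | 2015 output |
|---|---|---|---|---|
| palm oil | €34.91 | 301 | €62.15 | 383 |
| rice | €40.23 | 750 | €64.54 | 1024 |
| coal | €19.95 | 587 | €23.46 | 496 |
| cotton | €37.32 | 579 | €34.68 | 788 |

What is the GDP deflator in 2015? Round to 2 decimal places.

Nominal GDP 2015 = 62.15·383 + 64.54·1024 + 23.46·496 + 34.68·788 = 128856.41.
Real GDP 2015 (at 2011 prices) = 34.91·383 + 40.23·1024 + 19.95·496 + 37.32·788 = 93869.41.
Deflator = Nominal/Real × 100 = 128856.41/93869.41 × 100 = 137.272.

137.27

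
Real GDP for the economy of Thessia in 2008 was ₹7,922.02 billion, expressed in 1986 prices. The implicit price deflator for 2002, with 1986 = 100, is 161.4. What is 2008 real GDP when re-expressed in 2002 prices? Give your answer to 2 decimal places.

₹12,786.14 billion

Real GDP in 2002 prices = Real GDP in 1986 prices × (P_2002/P_1986) = 7922.02 × 1.614 = 12786.14.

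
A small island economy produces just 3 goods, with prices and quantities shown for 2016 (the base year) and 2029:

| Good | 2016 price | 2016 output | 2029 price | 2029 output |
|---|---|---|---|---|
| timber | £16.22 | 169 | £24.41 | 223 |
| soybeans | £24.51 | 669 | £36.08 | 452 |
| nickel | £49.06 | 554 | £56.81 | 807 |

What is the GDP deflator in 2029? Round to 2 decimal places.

Nominal GDP 2029 = 24.41·223 + 36.08·452 + 56.81·807 = 67597.26.
Real GDP 2029 (at 2016 prices) = 16.22·223 + 24.51·452 + 49.06·807 = 54287.00.
Deflator = Nominal/Real × 100 = 67597.26/54287.00 × 100 = 124.518.

124.52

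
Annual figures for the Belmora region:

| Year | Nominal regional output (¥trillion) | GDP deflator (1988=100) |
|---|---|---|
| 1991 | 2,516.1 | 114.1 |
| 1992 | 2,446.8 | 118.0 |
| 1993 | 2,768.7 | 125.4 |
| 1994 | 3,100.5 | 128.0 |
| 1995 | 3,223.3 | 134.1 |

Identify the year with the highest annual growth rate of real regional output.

1992: real = 2446.8/1.180 = 2073.56; growth vs 1991 (2205.17) = -5.97%.
1993: real = 2768.7/1.254 = 2207.89; growth vs 1992 (2073.56) = 6.48%.
1994: real = 3100.5/1.280 = 2422.27; growth vs 1993 (2207.89) = 9.71%.
1995: real = 3223.3/1.341 = 2403.65; growth vs 1994 (2422.27) = -0.77%.

1994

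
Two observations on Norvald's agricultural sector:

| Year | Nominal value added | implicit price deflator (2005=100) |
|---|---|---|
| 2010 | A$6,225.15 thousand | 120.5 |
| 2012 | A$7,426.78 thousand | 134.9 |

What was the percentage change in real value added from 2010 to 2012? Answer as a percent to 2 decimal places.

6.57%

Real value added 2010 = 6225.15 / 1.205 = 5166.10.
Real value added 2012 = 7426.78 / 1.349 = 5505.40.
Real growth = 5505.40 / 5166.10 − 1 = 0.0657.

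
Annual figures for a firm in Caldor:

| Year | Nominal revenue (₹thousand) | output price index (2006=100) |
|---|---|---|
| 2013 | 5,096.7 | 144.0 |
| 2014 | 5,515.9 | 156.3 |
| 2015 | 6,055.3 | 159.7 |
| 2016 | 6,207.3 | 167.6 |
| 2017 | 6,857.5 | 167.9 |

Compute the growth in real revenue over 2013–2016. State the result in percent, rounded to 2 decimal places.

4.64%

Real revenue 2013 = 5096.7/1.440 = 3539.38.
Real revenue 2016 = 6207.3/1.676 = 3703.64.
Change = 3703.64/3539.38 − 1 = 0.0464.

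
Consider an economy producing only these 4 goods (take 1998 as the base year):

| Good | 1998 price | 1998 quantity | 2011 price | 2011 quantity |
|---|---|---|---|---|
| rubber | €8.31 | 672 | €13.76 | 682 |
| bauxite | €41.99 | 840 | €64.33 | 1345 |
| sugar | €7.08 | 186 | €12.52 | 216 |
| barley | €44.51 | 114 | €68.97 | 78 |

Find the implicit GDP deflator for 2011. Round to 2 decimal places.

154.88

Nominal GDP 2011 = 13.76·682 + 64.33·1345 + 12.52·216 + 68.97·78 = 103992.15.
Real GDP 2011 (at 1998 prices) = 8.31·682 + 41.99·1345 + 7.08·216 + 44.51·78 = 67145.03.
Deflator = Nominal/Real × 100 = 103992.15/67145.03 × 100 = 154.877.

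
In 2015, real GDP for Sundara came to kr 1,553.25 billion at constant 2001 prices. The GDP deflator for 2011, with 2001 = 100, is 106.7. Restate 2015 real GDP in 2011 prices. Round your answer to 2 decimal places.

kr 1,657.32 billion

Real GDP in 2011 prices = Real GDP in 2001 prices × (P_2011/P_2001) = 1553.25 × 1.067 = 1657.32.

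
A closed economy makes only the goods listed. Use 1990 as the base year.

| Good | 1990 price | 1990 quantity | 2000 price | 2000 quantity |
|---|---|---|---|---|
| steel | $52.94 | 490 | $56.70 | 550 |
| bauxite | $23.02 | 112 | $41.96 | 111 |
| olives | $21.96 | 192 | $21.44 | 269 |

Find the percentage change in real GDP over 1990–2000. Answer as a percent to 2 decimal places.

Real GDP 1990 = Nominal GDP 1990 = 52.94·490 + 23.02·112 + 21.96·192 = 32735.16.
Real GDP 2000 (at 1990 prices) = 52.94·550 + 23.02·111 + 21.96·269 = 37579.46.
Real growth = 37579.46/32735.16 − 1 = 0.1480.

14.80%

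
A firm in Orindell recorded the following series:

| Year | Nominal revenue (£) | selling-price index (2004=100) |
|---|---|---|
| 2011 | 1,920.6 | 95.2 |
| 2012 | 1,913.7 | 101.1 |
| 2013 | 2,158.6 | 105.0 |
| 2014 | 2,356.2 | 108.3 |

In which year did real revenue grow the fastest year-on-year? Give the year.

2013

2012: real = 1913.7/1.011 = 1892.88; growth vs 2011 (2017.44) = -6.17%.
2013: real = 2158.6/1.050 = 2055.81; growth vs 2012 (1892.88) = 8.61%.
2014: real = 2356.2/1.083 = 2175.62; growth vs 2013 (2055.81) = 5.83%.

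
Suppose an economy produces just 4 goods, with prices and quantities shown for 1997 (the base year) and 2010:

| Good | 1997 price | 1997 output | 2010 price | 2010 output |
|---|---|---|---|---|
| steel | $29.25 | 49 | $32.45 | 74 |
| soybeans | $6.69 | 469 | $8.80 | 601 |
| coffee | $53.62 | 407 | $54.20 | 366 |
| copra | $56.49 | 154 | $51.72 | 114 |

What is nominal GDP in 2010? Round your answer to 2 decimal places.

$33423.38

Nominal GDP 2010 = Σ (p_2010 × q_2010) = 32.45·74 + 8.80·601 + 54.20·366 + 51.72·114 = 33423.38.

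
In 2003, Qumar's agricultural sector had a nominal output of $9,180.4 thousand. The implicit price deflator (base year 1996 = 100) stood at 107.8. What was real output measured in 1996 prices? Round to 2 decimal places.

$8,516.14 thousand

Real output = Nominal / (implicit price deflator/100) = 9180.4 / 1.078 = 8516.14.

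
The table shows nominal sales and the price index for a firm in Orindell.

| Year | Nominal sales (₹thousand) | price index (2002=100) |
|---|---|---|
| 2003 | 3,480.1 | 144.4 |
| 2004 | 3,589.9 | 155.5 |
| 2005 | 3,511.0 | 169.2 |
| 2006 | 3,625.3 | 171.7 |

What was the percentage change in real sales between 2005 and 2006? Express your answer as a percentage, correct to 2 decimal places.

1.75%

Real sales 2005 = 3511.0/1.692 = 2075.06.
Real sales 2006 = 3625.3/1.717 = 2111.42.
Change = 2111.42/2075.06 − 1 = 0.0175.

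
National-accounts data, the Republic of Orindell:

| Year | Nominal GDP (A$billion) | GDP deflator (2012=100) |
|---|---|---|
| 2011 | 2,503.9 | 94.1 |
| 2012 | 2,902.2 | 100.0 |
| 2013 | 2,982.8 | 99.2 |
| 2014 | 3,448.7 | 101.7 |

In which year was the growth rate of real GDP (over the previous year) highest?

2012: real = 2902.2/1.000 = 2902.20; growth vs 2011 (2660.89) = 9.07%.
2013: real = 2982.8/0.992 = 3006.85; growth vs 2012 (2902.20) = 3.61%.
2014: real = 3448.7/1.017 = 3391.05; growth vs 2013 (3006.85) = 12.78%.

2014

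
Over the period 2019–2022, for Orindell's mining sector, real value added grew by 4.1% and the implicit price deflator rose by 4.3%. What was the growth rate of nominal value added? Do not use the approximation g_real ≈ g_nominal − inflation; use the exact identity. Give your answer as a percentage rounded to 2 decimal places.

8.58%

(1 + g_nom) = (1 + g_real)(1 + π) = 1.0410 × 1.0430 = 1.08576.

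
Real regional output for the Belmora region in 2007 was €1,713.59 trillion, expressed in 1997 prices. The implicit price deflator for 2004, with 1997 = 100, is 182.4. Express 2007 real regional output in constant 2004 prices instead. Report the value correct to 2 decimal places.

Real regional output in 2004 prices = Real regional output in 1997 prices × (P_2004/P_1997) = 1713.59 × 1.824 = 3125.59.

€3,125.59 trillion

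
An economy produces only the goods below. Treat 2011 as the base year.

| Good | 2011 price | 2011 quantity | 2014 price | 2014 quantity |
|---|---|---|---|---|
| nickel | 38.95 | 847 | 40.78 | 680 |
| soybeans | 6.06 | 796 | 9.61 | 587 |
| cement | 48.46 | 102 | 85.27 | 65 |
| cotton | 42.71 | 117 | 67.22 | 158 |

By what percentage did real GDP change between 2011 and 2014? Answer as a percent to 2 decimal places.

-16.36%

Real GDP 2011 = Nominal GDP 2011 = 38.95·847 + 6.06·796 + 48.46·102 + 42.71·117 = 47754.40.
Real GDP 2014 (at 2011 prices) = 38.95·680 + 6.06·587 + 48.46·65 + 42.71·158 = 39941.30.
Real growth = 39941.30/47754.40 − 1 = -0.1636.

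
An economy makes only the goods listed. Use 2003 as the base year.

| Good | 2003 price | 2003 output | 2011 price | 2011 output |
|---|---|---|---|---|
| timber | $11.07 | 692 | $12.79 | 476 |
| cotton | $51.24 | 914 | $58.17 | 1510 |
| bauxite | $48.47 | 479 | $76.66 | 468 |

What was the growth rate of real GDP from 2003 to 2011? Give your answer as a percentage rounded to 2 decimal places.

Real GDP 2003 = Nominal GDP 2003 = 11.07·692 + 51.24·914 + 48.47·479 = 77710.93.
Real GDP 2011 (at 2003 prices) = 11.07·476 + 51.24·1510 + 48.47·468 = 105325.68.
Real growth = 105325.68/77710.93 − 1 = 0.3554.

35.54%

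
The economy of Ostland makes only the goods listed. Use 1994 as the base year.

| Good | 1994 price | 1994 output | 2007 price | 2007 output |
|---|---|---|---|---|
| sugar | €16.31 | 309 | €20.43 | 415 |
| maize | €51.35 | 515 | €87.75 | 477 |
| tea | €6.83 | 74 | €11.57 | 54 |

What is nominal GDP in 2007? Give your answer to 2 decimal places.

Nominal GDP 2007 = Σ (p_2007 × q_2007) = 20.43·415 + 87.75·477 + 11.57·54 = 50959.98.

€50959.98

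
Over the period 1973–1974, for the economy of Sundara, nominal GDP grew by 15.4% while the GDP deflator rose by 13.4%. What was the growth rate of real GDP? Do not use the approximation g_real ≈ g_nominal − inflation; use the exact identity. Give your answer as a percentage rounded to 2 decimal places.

(1 + g_nom) = (1 + g_real)(1 + π), so g_real = 1.1540 / 1.1340 − 1 = 0.01764.

1.76%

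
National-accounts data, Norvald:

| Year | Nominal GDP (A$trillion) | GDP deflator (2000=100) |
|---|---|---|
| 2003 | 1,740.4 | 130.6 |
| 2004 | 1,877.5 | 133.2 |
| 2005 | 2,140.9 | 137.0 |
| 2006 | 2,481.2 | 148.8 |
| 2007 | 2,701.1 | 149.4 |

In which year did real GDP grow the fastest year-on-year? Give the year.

2005

2004: real = 1877.5/1.332 = 1409.53; growth vs 2003 (1332.62) = 5.77%.
2005: real = 2140.9/1.370 = 1562.70; growth vs 2004 (1409.53) = 10.87%.
2006: real = 2481.2/1.488 = 1667.47; growth vs 2005 (1562.70) = 6.70%.
2007: real = 2701.1/1.494 = 1807.97; growth vs 2006 (1667.47) = 8.43%.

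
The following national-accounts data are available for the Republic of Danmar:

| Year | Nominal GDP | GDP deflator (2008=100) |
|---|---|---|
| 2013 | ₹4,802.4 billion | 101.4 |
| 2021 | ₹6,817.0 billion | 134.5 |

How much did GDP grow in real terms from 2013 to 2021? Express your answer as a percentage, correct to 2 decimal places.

Deflate each year: 2013 → 4802.4/1.014 = 4736.09; 2021 → 6817.0/1.345 = 5068.40.
So real GDP changed by 5068.40/4736.09 − 1 = 0.0702, i.e. 7.02%.

7.02%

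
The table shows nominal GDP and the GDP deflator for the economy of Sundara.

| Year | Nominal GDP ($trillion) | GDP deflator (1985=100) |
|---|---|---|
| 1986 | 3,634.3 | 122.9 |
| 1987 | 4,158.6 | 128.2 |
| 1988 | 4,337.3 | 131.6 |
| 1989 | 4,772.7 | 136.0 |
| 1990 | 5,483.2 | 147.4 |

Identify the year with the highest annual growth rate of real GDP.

1987

1987: real = 4158.6/1.282 = 3243.84; growth vs 1986 (2957.12) = 9.70%.
1988: real = 4337.3/1.316 = 3295.82; growth vs 1987 (3243.84) = 1.60%.
1989: real = 4772.7/1.360 = 3509.34; growth vs 1988 (3295.82) = 6.48%.
1990: real = 5483.2/1.474 = 3719.95; growth vs 1989 (3509.34) = 6.00%.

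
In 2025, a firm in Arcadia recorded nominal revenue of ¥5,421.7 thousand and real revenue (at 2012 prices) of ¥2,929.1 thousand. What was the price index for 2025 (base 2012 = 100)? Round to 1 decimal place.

185.1

price index = (Nominal / Real) × 100 = 5421.7 / 2929.1 × 100 = 185.10.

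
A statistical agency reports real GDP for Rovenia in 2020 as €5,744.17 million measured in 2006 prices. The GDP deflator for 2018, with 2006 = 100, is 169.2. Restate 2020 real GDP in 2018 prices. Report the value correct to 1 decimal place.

€9,719.1 million

Real GDP in 2018 prices = Real GDP in 2006 prices × (P_2018/P_2006) = 5744.17 × 1.692 = 9719.14.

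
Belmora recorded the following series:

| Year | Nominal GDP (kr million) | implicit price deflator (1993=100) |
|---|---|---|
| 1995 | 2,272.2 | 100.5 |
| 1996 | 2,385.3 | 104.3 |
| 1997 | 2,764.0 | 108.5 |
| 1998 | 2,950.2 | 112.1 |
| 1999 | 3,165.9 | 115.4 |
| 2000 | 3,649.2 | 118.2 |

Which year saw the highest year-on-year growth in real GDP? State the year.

1996: real = 2385.3/1.043 = 2286.96; growth vs 1995 (2260.90) = 1.15%.
1997: real = 2764.0/1.085 = 2547.47; growth vs 1996 (2286.96) = 11.39%.
1998: real = 2950.2/1.121 = 2631.76; growth vs 1997 (2547.47) = 3.31%.
1999: real = 3165.9/1.154 = 2743.41; growth vs 1998 (2631.76) = 4.24%.
2000: real = 3649.2/1.182 = 3087.31; growth vs 1999 (2743.41) = 12.54%.

2000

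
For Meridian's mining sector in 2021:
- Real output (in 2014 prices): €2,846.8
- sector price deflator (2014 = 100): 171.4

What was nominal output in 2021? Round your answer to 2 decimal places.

€4,879.42

Nominal output = Real × (sector price deflator/100) = 2846.8 × 1.714 = 4879.42.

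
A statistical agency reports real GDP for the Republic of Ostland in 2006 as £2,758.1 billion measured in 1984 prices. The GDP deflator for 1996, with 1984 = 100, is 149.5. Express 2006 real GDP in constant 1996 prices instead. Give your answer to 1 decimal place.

£4,123.4 billion

Real GDP in 1996 prices = Real GDP in 1984 prices × (P_1996/P_1984) = 2758.1 × 1.495 = 4123.36.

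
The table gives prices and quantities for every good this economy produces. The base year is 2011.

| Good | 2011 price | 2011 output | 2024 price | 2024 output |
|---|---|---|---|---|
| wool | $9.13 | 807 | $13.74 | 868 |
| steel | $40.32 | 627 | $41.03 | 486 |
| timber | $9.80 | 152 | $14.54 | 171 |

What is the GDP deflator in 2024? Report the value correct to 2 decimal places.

117.66

Nominal GDP 2024 = 13.74·868 + 41.03·486 + 14.54·171 = 34353.24.
Real GDP 2024 (at 2011 prices) = 9.13·868 + 40.32·486 + 9.80·171 = 29196.16.
Deflator = Nominal/Real × 100 = 34353.24/29196.16 × 100 = 117.664.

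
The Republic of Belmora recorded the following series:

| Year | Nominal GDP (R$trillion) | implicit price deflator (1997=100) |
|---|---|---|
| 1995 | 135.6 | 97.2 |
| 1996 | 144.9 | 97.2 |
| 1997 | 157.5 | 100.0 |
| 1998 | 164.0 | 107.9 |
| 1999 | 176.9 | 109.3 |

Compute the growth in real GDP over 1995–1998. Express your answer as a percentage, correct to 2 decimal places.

8.95%

Real GDP 1995 = 135.6/0.972 = 139.51.
Real GDP 1998 = 164.0/1.079 = 151.99.
Change = 151.99/139.51 − 1 = 0.0895.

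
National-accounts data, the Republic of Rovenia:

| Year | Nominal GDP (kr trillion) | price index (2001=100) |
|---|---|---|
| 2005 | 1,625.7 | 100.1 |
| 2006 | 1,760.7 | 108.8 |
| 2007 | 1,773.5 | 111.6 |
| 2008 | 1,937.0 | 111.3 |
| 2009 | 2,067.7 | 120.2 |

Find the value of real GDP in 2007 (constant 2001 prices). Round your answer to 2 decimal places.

kr 1,589.16 trillion

Real GDP 2007 = 1773.5 / 1.116 = 1589.16.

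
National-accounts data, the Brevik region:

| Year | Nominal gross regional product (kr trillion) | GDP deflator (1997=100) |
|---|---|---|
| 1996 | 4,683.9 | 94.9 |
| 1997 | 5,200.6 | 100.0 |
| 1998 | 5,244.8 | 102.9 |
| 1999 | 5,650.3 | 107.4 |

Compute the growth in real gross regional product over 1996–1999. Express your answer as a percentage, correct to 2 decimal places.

Real gross regional product 1996 = 4683.9/0.949 = 4935.62.
Real gross regional product 1999 = 5650.3/1.074 = 5260.99.
Change = 5260.99/4935.62 − 1 = 0.0659.

6.59%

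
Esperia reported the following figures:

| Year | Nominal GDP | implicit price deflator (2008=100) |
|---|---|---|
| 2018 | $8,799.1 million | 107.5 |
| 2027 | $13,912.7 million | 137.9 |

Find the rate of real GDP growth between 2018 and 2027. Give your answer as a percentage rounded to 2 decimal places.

Real GDP 2018 = 8799.1 / 1.075 = 8185.21.
Real GDP 2027 = 13912.7 / 1.379 = 10088.98.
Real growth = 10088.98 / 8185.21 − 1 = 0.2326.

23.26%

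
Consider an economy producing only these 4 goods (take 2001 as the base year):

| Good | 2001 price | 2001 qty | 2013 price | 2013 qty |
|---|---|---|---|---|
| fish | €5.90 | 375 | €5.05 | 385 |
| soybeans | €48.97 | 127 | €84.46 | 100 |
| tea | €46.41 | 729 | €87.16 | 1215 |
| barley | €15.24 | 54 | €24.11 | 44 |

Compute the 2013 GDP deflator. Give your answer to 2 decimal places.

Nominal GDP 2013 = 5.05·385 + 84.46·100 + 87.16·1215 + 24.11·44 = 117350.49.
Real GDP 2013 (at 2001 prices) = 5.90·385 + 48.97·100 + 46.41·1215 + 15.24·44 = 64227.21.
Deflator = Nominal/Real × 100 = 117350.49/64227.21 × 100 = 182.711.

182.71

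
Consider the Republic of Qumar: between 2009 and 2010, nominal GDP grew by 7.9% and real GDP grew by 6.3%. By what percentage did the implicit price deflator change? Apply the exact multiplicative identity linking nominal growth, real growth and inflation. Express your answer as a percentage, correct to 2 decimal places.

(1 + g_nom) = (1 + g_real)(1 + π), so π = 1.0790 / 1.0630 − 1 = 0.01505.

1.51%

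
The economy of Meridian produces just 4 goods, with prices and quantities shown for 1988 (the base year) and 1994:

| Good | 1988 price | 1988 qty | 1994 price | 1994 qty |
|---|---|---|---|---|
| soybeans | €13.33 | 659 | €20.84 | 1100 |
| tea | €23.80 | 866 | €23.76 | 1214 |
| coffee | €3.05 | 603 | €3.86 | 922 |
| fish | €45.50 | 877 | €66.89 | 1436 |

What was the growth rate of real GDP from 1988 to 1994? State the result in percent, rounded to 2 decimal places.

Real GDP 1988 = Nominal GDP 1988 = 13.33·659 + 23.80·866 + 3.05·603 + 45.50·877 = 71137.92.
Real GDP 1994 (at 1988 prices) = 13.33·1100 + 23.80·1214 + 3.05·922 + 45.50·1436 = 111706.30.
Real growth = 111706.30/71137.92 − 1 = 0.5703.

57.03%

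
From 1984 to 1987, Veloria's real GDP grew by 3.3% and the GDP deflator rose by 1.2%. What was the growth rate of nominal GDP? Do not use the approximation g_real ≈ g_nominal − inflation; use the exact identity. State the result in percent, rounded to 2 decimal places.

(1 + g_nom) = (1 + g_real)(1 + π) = 1.0330 × 1.0120 = 1.04540.

4.54%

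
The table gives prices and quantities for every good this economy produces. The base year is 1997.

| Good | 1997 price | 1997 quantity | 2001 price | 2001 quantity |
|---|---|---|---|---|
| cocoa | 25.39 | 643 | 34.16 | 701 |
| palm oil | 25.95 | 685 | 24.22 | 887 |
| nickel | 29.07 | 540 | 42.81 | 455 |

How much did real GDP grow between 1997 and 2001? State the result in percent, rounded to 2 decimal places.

Real GDP 1997 = Nominal GDP 1997 = 25.39·643 + 25.95·685 + 29.07·540 = 49799.32.
Real GDP 2001 (at 1997 prices) = 25.39·701 + 25.95·887 + 29.07·455 = 54042.89.
Real growth = 54042.89/49799.32 − 1 = 0.0852.

8.52%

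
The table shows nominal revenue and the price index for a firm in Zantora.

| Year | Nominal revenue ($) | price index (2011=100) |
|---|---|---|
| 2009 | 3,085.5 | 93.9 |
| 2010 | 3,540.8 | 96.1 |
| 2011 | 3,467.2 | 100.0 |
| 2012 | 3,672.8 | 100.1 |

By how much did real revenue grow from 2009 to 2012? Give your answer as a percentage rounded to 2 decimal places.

Real revenue 2009 = 3085.5/0.939 = 3285.94.
Real revenue 2012 = 3672.8/1.001 = 3669.13.
Change = 3669.13/3285.94 − 1 = 0.1166.

11.66%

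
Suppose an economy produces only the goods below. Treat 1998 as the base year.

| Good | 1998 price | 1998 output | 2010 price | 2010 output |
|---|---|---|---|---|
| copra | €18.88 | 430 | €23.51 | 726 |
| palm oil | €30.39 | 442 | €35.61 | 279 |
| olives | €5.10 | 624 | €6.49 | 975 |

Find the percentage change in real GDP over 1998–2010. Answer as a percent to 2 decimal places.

Real GDP 1998 = Nominal GDP 1998 = 18.88·430 + 30.39·442 + 5.10·624 = 24733.18.
Real GDP 2010 (at 1998 prices) = 18.88·726 + 30.39·279 + 5.10·975 = 27158.19.
Real growth = 27158.19/24733.18 − 1 = 0.0980.

9.80%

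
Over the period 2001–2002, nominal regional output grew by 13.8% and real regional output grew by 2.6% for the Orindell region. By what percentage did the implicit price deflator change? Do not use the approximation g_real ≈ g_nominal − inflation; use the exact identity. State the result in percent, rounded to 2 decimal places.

(1 + g_nom) = (1 + g_real)(1 + π), so π = 1.1380 / 1.0260 − 1 = 0.10916.

10.92%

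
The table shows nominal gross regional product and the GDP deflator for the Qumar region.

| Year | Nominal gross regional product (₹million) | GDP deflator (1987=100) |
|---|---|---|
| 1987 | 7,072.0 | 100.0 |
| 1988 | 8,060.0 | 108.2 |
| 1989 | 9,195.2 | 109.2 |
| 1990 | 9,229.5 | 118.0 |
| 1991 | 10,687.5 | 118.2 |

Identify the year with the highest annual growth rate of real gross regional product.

1988: real = 8060.0/1.082 = 7449.17; growth vs 1987 (7072.00) = 5.33%.
1989: real = 9195.2/1.092 = 8420.51; growth vs 1988 (7449.17) = 13.04%.
1990: real = 9229.5/1.180 = 7821.61; growth vs 1989 (8420.51) = -7.11%.
1991: real = 10687.5/1.182 = 9041.88; growth vs 1990 (7821.61) = 15.60%.

1991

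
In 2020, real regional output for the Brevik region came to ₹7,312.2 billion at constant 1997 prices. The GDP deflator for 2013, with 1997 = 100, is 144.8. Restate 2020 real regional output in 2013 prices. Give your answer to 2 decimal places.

₹10,588.07 billion

Real regional output in 2013 prices = Real regional output in 1997 prices × (P_2013/P_1997) = 7312.2 × 1.448 = 10588.07.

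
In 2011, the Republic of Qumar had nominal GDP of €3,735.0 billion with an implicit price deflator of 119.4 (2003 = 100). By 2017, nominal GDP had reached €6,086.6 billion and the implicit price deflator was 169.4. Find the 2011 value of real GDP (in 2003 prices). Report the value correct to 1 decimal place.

Real GDP = Nominal / (implicit price deflator/100) = 3735.0 / 1.194 = 3128.14.

€3,128.1 billion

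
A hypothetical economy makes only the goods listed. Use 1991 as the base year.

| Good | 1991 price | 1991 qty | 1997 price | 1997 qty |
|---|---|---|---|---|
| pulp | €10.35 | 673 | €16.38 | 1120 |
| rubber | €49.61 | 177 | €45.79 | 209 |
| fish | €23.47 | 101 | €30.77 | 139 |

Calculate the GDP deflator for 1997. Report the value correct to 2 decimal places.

127.63

Nominal GDP 1997 = 16.38·1120 + 45.79·209 + 30.77·139 = 32192.74.
Real GDP 1997 (at 1991 prices) = 10.35·1120 + 49.61·209 + 23.47·139 = 25222.82.
Deflator = Nominal/Real × 100 = 32192.74/25222.82 × 100 = 127.633.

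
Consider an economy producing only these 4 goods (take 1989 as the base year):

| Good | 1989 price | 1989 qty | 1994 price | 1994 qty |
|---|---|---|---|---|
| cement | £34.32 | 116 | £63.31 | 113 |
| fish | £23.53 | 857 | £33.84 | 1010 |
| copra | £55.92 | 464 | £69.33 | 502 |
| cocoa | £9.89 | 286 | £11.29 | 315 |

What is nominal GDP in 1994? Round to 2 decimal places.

£79692.44

Nominal GDP 1994 = Σ (p_1994 × q_1994) = 63.31·113 + 33.84·1010 + 69.33·502 + 11.29·315 = 79692.44.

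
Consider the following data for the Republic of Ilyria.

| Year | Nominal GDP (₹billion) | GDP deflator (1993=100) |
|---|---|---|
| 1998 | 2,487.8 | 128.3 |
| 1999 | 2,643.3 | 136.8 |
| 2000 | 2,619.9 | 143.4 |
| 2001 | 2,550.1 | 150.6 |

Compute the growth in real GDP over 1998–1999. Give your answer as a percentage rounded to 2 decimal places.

Real GDP 1998 = 2487.8/1.283 = 1939.05.
Real GDP 1999 = 2643.3/1.368 = 1932.24.
Change = 1932.24/1939.05 − 1 = -0.0035.

-0.35%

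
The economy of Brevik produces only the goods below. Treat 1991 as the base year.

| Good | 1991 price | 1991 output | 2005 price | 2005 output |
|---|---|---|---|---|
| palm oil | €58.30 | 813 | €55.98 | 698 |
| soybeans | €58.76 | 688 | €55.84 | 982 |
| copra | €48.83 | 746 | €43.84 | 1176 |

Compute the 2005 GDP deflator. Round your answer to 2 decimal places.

Nominal GDP 2005 = 55.98·698 + 55.84·982 + 43.84·1176 = 145464.76.
Real GDP 2005 (at 1991 prices) = 58.30·698 + 58.76·982 + 48.83·1176 = 155819.80.
Deflator = Nominal/Real × 100 = 145464.76/155819.80 × 100 = 93.354.

93.35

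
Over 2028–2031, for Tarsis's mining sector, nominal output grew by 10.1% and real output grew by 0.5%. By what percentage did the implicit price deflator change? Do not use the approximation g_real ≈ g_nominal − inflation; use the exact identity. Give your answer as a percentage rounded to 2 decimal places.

9.55%

(1 + g_nom) = (1 + g_real)(1 + π), so π = 1.1010 / 1.0050 − 1 = 0.09552.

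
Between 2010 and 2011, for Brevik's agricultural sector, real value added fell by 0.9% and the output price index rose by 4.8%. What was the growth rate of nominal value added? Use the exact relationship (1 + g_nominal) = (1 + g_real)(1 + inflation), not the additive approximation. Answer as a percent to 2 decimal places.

3.86%

(1 + g_nom) = (1 + g_real)(1 + π) = 0.9910 × 1.0480 = 1.03857.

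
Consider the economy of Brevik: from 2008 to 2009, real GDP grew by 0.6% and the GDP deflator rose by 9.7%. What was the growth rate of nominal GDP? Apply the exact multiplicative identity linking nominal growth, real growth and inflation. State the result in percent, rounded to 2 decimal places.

(1 + g_nom) = (1 + g_real)(1 + π) = 1.0060 × 1.0970 = 1.10358.

10.36%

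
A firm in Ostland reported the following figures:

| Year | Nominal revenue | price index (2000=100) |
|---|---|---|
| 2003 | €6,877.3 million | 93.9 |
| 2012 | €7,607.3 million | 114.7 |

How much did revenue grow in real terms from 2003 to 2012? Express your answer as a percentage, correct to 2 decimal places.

Deflate each year: 2003 → 6877.3/0.939 = 7324.07; 2012 → 7607.3/1.147 = 6632.35.
So real revenue changed by 6632.35/7324.07 − 1 = -0.0944, i.e. -9.44%.

-9.44%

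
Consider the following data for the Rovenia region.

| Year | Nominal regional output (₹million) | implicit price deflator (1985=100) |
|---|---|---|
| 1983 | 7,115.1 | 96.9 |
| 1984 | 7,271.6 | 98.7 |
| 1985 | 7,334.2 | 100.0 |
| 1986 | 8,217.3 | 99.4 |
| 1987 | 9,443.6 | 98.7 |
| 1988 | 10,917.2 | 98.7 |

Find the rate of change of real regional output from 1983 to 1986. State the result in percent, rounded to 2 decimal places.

12.59%

Real regional output 1983 = 7115.1/0.969 = 7342.72.
Real regional output 1986 = 8217.3/0.994 = 8266.90.
Change = 8266.90/7342.72 − 1 = 0.1259.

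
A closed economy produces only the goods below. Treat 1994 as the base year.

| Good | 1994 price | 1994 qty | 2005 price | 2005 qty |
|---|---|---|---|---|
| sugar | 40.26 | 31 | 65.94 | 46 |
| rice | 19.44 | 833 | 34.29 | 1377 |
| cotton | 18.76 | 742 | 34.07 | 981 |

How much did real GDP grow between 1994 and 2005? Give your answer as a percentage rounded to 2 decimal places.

Real GDP 1994 = Nominal GDP 1994 = 40.26·31 + 19.44·833 + 18.76·742 = 31361.50.
Real GDP 2005 (at 1994 prices) = 40.26·46 + 19.44·1377 + 18.76·981 = 47024.40.
Real growth = 47024.40/31361.50 − 1 = 0.4994.

49.94%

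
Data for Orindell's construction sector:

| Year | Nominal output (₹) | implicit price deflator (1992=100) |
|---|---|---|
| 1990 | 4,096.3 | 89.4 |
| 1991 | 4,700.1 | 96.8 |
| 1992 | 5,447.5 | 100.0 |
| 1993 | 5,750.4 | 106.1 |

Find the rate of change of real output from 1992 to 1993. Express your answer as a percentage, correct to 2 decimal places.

-0.51%

Real output 1992 = 5447.5/1.000 = 5447.50.
Real output 1993 = 5750.4/1.061 = 5419.79.
Change = 5419.79/5447.50 − 1 = -0.0051.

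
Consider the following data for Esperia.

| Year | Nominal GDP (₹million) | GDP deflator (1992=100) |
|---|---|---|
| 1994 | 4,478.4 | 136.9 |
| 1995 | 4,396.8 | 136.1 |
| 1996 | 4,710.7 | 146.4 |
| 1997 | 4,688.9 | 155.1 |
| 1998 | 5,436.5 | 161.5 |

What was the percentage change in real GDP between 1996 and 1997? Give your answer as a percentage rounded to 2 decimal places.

Real GDP 1996 = 4710.7/1.464 = 3217.69.
Real GDP 1997 = 4688.9/1.551 = 3023.15.
Change = 3023.15/3217.69 − 1 = -0.0605.

-6.05%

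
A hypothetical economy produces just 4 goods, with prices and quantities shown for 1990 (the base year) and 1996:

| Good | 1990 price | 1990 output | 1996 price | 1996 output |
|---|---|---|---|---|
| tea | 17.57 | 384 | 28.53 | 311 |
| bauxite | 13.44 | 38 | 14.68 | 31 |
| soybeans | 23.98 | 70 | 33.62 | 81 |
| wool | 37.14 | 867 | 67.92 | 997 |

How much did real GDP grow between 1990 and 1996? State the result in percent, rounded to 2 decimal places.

9.03%

Real GDP 1990 = Nominal GDP 1990 = 17.57·384 + 13.44·38 + 23.98·70 + 37.14·867 = 41136.58.
Real GDP 1996 (at 1990 prices) = 17.57·311 + 13.44·31 + 23.98·81 + 37.14·997 = 44851.87.
Real growth = 44851.87/41136.58 − 1 = 0.0903.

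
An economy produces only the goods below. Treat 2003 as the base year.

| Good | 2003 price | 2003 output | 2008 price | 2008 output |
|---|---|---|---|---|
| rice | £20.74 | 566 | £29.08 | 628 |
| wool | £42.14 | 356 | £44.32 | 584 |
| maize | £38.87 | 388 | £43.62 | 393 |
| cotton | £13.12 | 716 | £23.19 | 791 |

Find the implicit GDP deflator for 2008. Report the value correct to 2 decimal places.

125.82

Nominal GDP 2008 = 29.08·628 + 44.32·584 + 43.62·393 + 23.19·791 = 79631.07.
Real GDP 2008 (at 2003 prices) = 20.74·628 + 42.14·584 + 38.87·393 + 13.12·791 = 63288.31.
Deflator = Nominal/Real × 100 = 79631.07/63288.31 × 100 = 125.823.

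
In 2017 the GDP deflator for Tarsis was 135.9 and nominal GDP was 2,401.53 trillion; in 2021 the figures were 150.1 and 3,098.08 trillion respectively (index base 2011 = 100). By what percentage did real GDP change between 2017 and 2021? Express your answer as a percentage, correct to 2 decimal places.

16.80%

Real GDP 2017 = 2401.53 / 1.359 = 1767.13.
Real GDP 2021 = 3098.08 / 1.501 = 2064.01.
Real growth = 2064.01 / 1767.13 − 1 = 0.1680.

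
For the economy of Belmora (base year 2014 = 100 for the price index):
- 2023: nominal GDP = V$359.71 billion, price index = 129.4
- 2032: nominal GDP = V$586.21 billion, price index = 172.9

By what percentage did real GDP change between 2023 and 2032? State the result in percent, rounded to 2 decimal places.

Deflate each year: 2023 → 359.71/1.294 = 277.98; 2032 → 586.21/1.729 = 339.05.
So real GDP changed by 339.05/277.98 − 1 = 0.2197, i.e. 21.97%.

21.97%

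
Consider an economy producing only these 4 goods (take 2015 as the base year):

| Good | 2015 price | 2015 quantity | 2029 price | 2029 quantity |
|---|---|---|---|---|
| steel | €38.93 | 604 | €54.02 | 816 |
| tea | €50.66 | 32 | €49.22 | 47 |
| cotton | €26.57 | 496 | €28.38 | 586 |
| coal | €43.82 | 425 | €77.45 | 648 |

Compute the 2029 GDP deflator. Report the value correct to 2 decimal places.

Nominal GDP 2029 = 54.02·816 + 49.22·47 + 28.38·586 + 77.45·648 = 113211.94.
Real GDP 2029 (at 2015 prices) = 38.93·816 + 50.66·47 + 26.57·586 + 43.82·648 = 78113.28.
Deflator = Nominal/Real × 100 = 113211.94/78113.28 × 100 = 144.933.

144.93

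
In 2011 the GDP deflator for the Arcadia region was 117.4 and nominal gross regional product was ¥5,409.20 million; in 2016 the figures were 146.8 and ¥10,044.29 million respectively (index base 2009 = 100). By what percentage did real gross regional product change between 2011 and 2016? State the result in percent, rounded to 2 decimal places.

Deflate each year: 2011 → 5409.20/1.174 = 4607.50; 2016 → 10044.29/1.468 = 6842.16.
So real gross regional product changed by 6842.16/4607.50 − 1 = 0.4850, i.e. 48.50%.

48.50%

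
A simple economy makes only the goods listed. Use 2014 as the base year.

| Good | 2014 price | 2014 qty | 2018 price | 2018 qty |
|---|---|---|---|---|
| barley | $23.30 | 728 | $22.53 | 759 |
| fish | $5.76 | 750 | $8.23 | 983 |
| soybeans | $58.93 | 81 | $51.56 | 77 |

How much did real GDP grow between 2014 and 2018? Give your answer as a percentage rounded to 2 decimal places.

Real GDP 2014 = Nominal GDP 2014 = 23.30·728 + 5.76·750 + 58.93·81 = 26055.73.
Real GDP 2018 (at 2014 prices) = 23.30·759 + 5.76·983 + 58.93·77 = 27884.39.
Real growth = 27884.39/26055.73 − 1 = 0.0702.

7.02%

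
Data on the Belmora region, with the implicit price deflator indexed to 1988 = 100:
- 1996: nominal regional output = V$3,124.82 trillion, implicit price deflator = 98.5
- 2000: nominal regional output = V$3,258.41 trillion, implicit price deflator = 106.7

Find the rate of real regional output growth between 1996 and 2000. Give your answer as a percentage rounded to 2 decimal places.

Deflate each year: 1996 → 3124.82/0.985 = 3172.41; 2000 → 3258.41/1.067 = 3053.81.
So real regional output changed by 3053.81/3172.41 − 1 = -0.0374, i.e. -3.74%.

-3.74%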